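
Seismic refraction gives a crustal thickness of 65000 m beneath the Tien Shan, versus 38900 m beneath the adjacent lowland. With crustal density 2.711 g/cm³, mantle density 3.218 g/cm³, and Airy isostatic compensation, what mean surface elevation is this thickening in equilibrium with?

Excess crust Δ = 65000 m − 38900 m = 26100 m, split between elevation h and root r with h + r = Δ.
Airy balance ρ_c h = (ρ_m − ρ_c) r gives r = h ρ_c/(ρ_m − ρ_c), so h (1 + ρ_c/(ρ_m − ρ_c)) = Δ, i.e. h = Δ (ρ_m − ρ_c)/ρ_m.
h = 26100 m × 0.507/3.218 = 4110 m.

4110 m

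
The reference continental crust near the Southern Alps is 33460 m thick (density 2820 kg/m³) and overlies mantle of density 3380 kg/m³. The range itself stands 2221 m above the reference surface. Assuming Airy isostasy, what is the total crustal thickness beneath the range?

Root depth r = h ρ_c / (ρ_m − ρ_c) = 2221 m × 2820 / 560 = 11180 m.
Total thickness = T + h + r = 33460 m + 2221 m + 11180 m = 46900 m.

46900 m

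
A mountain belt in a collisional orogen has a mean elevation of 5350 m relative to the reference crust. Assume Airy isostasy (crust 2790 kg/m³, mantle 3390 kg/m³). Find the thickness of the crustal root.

24900 m

For local isostatic compensation: the weight of the topography is balanced by the buoyancy of the root, ρ_c h = (ρ_m − ρ_c) r.
r = h · ρ_c / (ρ_m − ρ_c) = 5350 m × 2790 / (3390 − 2790) = 24900 m.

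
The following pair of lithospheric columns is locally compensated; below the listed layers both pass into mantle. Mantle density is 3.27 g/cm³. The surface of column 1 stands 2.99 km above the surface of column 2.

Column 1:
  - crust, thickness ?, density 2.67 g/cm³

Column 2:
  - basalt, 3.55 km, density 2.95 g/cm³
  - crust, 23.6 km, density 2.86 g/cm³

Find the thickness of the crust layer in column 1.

Take the compensation level at the base of the deeper column (depth z_c below the surface of column 1) and equate Σ ρ_i t_i down to z_c; mantle fills any gap and the z_c terms cancel.
Column 1: x×2.67 + (z_c − 0 − x)×3.27
Column 2: 2.99×0 + 3.55×2.95 + 23.6×2.86 + (z_c − 2.99 − 27.15)×3.27
The z_c×3.27 term appears on both sides and cancels. Collect the known terms of each column as K = Σ(ρt)_known − 3.27 × (depth of known layers): K_1 = 0 − 3.27×0 = 0; K_2 = 77.9685 − 3.27×(2.99 + 27.15) = −20.5893.
Balance: K_1 − x×(3.27 − 2.67) = K_2, so x = (K_1 − K_2)/(3.27 − 2.67) = 20.5893/0.6 = 34.3 km.

34.3 km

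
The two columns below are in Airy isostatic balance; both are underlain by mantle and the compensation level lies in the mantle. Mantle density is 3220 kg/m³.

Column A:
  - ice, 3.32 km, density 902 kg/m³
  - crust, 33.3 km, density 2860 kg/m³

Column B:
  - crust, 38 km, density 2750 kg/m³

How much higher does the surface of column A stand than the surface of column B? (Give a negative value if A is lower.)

0.566 km

For any compensation level in the mantle, the mantle terms cancel and isostasy reduces to e = (Σt_A − Σt_B) − (Σ(ρt)_A − Σ(ρt)_B) / ρ_m.
Σt_A = 36.62 km; Σt_B = 38 km; Σ(ρt)_A = 98232.64; Σ(ρt)_B = 104500 (in km·kg/m³).
e = (36.62 − 38) − (98232.64 − 104500) / 3220 = 0.566 km.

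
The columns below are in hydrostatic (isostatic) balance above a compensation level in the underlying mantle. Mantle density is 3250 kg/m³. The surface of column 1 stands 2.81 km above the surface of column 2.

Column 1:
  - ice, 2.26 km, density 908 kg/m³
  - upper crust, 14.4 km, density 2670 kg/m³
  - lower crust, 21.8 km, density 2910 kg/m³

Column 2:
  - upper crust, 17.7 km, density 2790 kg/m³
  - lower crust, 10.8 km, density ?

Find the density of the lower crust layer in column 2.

2900 kg/m³

Take the compensation level at the base of the deeper column (depth z_c below the surface of column 1) and equate Σ ρ_i t_i down to z_c; mantle fills any gap and the z_c terms cancel.
Column 1: 2.26×908 + 14.4×2670 + 21.8×2910 + (z_c − 38.46)×3250
Column 2: 2.81×0 + 17.7×2790 + 10.8×ρ + (z_c − 2.81 − 28.5)×3250
The z_c×3250 term appears on both sides and cancels. Collect the known terms of each column as K = Σ(ρt)_known − 3250 × (depth of known layers): K_1 = 103938.08 − 3250×38.46 = −21056.92; K_2 = 49383 − 3250×(2.81 + 28.5) = −52374.5.
Balance: K_1 = K_2 + 10.8×ρ, so ρ = (K_1 − K_2)/10.8 = 31317.6/10.8 = 2900 kg/m³.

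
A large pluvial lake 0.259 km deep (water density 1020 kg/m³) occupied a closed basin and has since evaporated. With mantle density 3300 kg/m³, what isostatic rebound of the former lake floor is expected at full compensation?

u = d ρ_w/ρ_m = 0.259 km × 1020/3300 = 0.0801 km.

0.0801 km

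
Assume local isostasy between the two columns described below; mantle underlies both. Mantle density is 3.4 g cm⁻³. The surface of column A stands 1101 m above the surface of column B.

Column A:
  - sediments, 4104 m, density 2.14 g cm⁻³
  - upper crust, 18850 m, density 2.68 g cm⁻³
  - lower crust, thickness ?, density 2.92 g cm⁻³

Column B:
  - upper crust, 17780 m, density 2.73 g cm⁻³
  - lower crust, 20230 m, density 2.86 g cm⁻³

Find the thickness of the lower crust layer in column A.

16300 m

Take the compensation level at the base of the deeper column (depth z_c below the surface of column A) and equate Σ ρ_i t_i down to z_c; mantle fills any gap and the z_c terms cancel.
Column A: 4104×2.14 + 18850×2.68 + x×2.92 + (z_c − 22954 − x)×3.4
Column B: 1101×0 + 17780×2.73 + 20230×2.86 + (z_c − 1101 − 38010)×3.4
The z_c×3.4 term appears on both sides and cancels. Collect the known terms of each column as K = Σ(ρt)_known − 3.4 × (depth of known layers): K_A = 59300.56 − 3.4×22954 = −18743.04; K_B = 106397.2 − 3.4×(1101 + 38010) = −26580.2.
Balance: K_A − x×(3.4 − 2.92) = K_B, so x = (K_A − K_B)/(3.4 − 2.92) = 7837.16/0.48 = 16300 m.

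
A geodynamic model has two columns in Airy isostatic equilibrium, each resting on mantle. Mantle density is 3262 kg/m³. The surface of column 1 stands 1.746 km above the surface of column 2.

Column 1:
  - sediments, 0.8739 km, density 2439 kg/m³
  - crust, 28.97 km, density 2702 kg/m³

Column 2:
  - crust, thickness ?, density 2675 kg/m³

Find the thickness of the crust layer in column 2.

19.2 km

Take the compensation level at the base of the deeper column (depth z_c below the surface of column 1) and equate Σ ρ_i t_i down to z_c; mantle fills any gap and the z_c terms cancel.
Column 1: 0.8739×2439 + 28.97×2702 + (z_c − 29.8439)×3262
Column 2: 1.746×0 + x×2675 + (z_c − 1.746 − 0 − x)×3262
The z_c×3262 term appears on both sides and cancels. Collect the known terms of each column as K = Σ(ρt)_known − 3262 × (depth of known layers): K_1 = 80408.3821 − 3262×29.8439 = −16942.4197; K_2 = 0 − 3262×(1.746 + 0) = −5695.452.
Balance: K_1 = K_2 − x×(3262 − 2675), so x = (K_2 − K_1)/(3262 − 2675) = 11247/587 = 19.2 km.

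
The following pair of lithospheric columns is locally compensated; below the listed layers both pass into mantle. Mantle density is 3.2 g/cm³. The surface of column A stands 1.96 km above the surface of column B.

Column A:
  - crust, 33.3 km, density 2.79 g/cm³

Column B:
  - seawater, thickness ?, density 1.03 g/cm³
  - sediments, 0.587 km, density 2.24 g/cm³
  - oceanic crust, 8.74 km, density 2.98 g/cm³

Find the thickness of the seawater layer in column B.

2.26 km

Take the compensation level at the base of the deeper column (depth z_c below the surface of column A) and equate Σ ρ_i t_i down to z_c; mantle fills any gap and the z_c terms cancel.
Column A: 33.3×2.79 + (z_c − 33.3)×3.2
Column B: 1.96×0 + x×1.03 + 0.587×2.24 + 8.74×2.98 + (z_c − 1.96 − 9.327 − x)×3.2
The z_c×3.2 term appears on both sides and cancels. Collect the known terms of each column as K = Σ(ρt)_known − 3.2 × (depth of known layers): K_A = 92.907 − 3.2×33.3 = −13.653; K_B = 27.36008 − 3.2×(1.96 + 9.327) = −8.75832.
Balance: K_A = K_B − x×(3.2 − 1.03), so x = (K_B − K_A)/(3.2 − 1.03) = 4.89468/2.17 = 2.26 km.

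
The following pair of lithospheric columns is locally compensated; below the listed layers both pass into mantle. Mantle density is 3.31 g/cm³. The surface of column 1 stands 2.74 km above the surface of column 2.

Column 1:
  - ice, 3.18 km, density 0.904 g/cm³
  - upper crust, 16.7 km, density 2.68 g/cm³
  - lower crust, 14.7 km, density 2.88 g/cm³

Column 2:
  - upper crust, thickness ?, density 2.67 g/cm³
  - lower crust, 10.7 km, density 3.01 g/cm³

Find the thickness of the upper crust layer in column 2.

Take the compensation level at the base of the deeper column (depth z_c below the surface of column 1) and equate Σ ρ_i t_i down to z_c; mantle fills any gap and the z_c terms cancel.
Column 1: 3.18×0.904 + 16.7×2.68 + 14.7×2.88 + (z_c − 34.58)×3.31
Column 2: 2.74×0 + x×2.67 + 10.7×3.01 + (z_c − 2.74 − 10.7 − x)×3.31
The z_c×3.31 term appears on both sides and cancels. Collect the known terms of each column as K = Σ(ρt)_known − 3.31 × (depth of known layers): K_1 = 89.96672 − 3.31×34.58 = −24.49308; K_2 = 32.207 − 3.31×(2.74 + 10.7) = −12.2794.
Balance: K_1 = K_2 − x×(3.31 − 2.67), so x = (K_2 − K_1)/(3.31 − 2.67) = 12.2137/0.64 = 19.1 km.

19.1 km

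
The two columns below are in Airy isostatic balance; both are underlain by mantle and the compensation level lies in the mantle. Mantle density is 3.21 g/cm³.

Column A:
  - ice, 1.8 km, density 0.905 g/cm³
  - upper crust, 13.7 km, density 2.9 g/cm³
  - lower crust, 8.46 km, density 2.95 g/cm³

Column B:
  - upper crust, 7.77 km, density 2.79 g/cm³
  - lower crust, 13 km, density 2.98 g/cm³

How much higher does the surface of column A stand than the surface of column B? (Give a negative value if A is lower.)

For any compensation level in the mantle, the mantle terms cancel and isostasy reduces to e = (Σt_A − Σt_B) − (Σ(ρt)_A − Σ(ρt)_B) / ρ_m.
Σt_A = 23.96 km; Σt_B = 20.77 km; Σ(ρt)_A = 66.316; Σ(ρt)_B = 60.4183 (in km·g/cm³).
e = (23.96 − 20.77) − (66.316 − 60.4183) / 3.21 = 1.35 km.

1.35 km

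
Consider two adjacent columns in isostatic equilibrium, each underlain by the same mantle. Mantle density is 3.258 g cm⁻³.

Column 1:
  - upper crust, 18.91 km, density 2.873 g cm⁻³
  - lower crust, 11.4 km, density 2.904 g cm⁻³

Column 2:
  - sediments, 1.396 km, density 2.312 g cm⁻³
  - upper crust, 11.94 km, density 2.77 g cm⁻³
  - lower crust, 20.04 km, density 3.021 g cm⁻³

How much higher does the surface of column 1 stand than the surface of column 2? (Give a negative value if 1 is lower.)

−0.178 km

For any compensation level in the mantle, the mantle terms cancel and isostasy reduces to e = (Σt_1 − Σt_2) − (Σ(ρt)_1 − Σ(ρt)_2) / ρ_m.
Σt_1 = 30.31 km; Σt_2 = 33.376 km; Σ(ρt)_1 = 87.43403; Σ(ρt)_2 = 96.842192 (in km·g cm⁻³).
e = (30.31 − 33.376) − (87.43403 − 96.842192) / 3.258 = −0.178 km.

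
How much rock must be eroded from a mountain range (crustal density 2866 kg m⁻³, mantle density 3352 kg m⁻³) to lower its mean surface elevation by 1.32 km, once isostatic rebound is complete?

Net drop Δ = e − u = e − e ρ_c/ρ_m = e (ρ_m − ρ_c)/ρ_m.
e = Δ ρ_m/(ρ_m − ρ_c) = 1.32 km × 3352/486 = 9.1 km.

9.1 km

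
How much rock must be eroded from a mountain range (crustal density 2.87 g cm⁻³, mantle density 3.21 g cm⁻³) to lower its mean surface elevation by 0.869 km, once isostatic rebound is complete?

Net drop Δ = e − u = e − e ρ_c/ρ_m = e (ρ_m − ρ_c)/ρ_m.
e = Δ ρ_m/(ρ_m − ρ_c) = 0.869 km × 3.21/0.34 = 8.2 km.

8.2 km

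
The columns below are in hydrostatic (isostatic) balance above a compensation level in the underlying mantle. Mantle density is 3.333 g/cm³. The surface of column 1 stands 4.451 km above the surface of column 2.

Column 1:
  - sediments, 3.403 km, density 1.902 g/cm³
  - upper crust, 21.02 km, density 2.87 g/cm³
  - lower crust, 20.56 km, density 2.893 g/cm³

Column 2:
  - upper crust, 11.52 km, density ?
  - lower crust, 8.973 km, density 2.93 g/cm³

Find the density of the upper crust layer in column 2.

Take the compensation level at the base of the deeper column (depth z_c below the surface of column 1) and equate Σ ρ_i t_i down to z_c; mantle fills any gap and the z_c terms cancel.
Column 1: 3.403×1.902 + 21.02×2.87 + 20.56×2.893 + (z_c − 44.983)×3.333
Column 2: 4.451×0 + 11.52×ρ + 8.973×2.93 + (z_c − 4.451 − 20.493)×3.333
The z_c×3.333 term appears on both sides and cancels. Collect the known terms of each column as K = Σ(ρt)_known − 3.333 × (depth of known layers): K_1 = 126.279986 − 3.333×44.983 = −23.648353; K_2 = 26.29089 − 3.333×(4.451 + 20.493) = −56.847462.
Balance: K_1 = K_2 + 11.52×ρ, so ρ = (K_1 − K_2)/11.52 = 33.1991/11.52 = 2.88 g/cm³.

2.88 g/cm³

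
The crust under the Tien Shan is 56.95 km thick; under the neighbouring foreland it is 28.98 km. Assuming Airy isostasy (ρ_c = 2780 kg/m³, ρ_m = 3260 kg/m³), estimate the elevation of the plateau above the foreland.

Excess crust Δ = 56.95 km − 28.98 km = 27.97 km, split between elevation h and root r with h + r = Δ.
Airy balance ρ_c h = (ρ_m − ρ_c) r gives r = h ρ_c/(ρ_m − ρ_c), so h (1 + ρ_c/(ρ_m − ρ_c)) = Δ, i.e. h = Δ (ρ_m − ρ_c)/ρ_m.
h = 27.97 km × 480/3260 = 4.12 km.

4.12 km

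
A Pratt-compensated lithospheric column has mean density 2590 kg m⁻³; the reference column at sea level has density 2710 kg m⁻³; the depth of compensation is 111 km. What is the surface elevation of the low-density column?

5.14 km

ρ_ref D = ρ (D + h) → h = D (ρ_ref − ρ)/ρ.
h = 111 km × (2710 − 2590)/2590 = 5.14 km.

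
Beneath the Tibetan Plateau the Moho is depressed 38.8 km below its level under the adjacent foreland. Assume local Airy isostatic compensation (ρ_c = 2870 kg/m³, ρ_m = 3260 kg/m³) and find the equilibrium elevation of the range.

5.27 km

Equating mass per unit area of the two columns: ρ_c h = (ρ_m − ρ_c) r.
h = r (ρ_m − ρ_c) / ρ_c = 38.8 km × (3260 − 2870) / 2870 = 5.27 km.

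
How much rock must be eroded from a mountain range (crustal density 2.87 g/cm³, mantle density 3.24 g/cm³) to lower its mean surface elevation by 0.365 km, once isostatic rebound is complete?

3.2 km

Net drop Δ = e − u = e − e ρ_c/ρ_m = e (ρ_m − ρ_c)/ρ_m.
e = Δ ρ_m/(ρ_m − ρ_c) = 0.365 km × 3.24/0.37 = 3.2 km.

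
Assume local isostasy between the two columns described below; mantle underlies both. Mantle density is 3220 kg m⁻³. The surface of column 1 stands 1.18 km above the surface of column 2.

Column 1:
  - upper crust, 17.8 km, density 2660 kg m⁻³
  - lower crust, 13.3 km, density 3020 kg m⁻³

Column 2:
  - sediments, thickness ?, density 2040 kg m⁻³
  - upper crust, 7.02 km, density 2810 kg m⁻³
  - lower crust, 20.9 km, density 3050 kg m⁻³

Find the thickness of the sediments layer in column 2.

2.03 km

Take the compensation level at the base of the deeper column (depth z_c below the surface of column 1) and equate Σ ρ_i t_i down to z_c; mantle fills any gap and the z_c terms cancel.
Column 1: 17.8×2660 + 13.3×3020 + (z_c − 31.1)×3220
Column 2: 1.18×0 + x×2040 + 7.02×2810 + 20.9×3050 + (z_c − 1.18 − 27.92 − x)×3220
The z_c×3220 term appears on both sides and cancels. Collect the known terms of each column as K = Σ(ρt)_known − 3220 × (depth of known layers): K_1 = 87514 − 3220×31.1 = −12628; K_2 = 83471.2 − 3220×(1.18 + 27.92) = −10230.8.
Balance: K_1 = K_2 − x×(3220 − 2040), so x = (K_2 − K_1)/(3220 − 2040) = 2397.2/1180 = 2.03 km.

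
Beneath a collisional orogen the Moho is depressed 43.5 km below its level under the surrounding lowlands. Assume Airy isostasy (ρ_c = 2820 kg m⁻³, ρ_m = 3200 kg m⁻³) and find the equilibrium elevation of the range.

5.86 km

By Archimedes' principle applied to the lithosphere: ρ_c h = (ρ_m − ρ_c) r.
h = r (ρ_m − ρ_c) / ρ_c = 43.5 km × (3200 − 2820) / 2820 = 5.86 km.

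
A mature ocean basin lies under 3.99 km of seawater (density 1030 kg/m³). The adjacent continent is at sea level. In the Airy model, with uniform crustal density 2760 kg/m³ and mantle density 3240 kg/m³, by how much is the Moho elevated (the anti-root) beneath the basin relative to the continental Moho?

14.4 km

Balancing pressure at the compensation depth: replacing crust with seawater at the top is compensated by replacing crust with mantle at the base: d (ρ_c − ρ_w) = a (ρ_m − ρ_c).
a = d (ρ_c − ρ_w)/(ρ_m − ρ_c) = 3.99 km × 1730/480 = 14.4 km.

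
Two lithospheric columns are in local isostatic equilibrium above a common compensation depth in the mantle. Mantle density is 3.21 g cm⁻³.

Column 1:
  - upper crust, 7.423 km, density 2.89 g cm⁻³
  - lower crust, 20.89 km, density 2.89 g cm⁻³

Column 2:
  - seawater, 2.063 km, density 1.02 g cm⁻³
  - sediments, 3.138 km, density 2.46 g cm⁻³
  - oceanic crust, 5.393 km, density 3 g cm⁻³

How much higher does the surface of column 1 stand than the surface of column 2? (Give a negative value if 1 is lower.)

For any compensation level in the mantle, the mantle terms cancel and isostasy reduces to e = (Σt_1 − Σt_2) − (Σ(ρt)_1 − Σ(ρt)_2) / ρ_m.
Σt_1 = 28.313 km; Σt_2 = 10.594 km; Σ(ρt)_1 = 81.82457; Σ(ρt)_2 = 26.00274 (in km·g cm⁻³).
e = (28.313 − 10.594) − (81.82457 − 26.00274) / 3.21 = 0.329 km.

0.329 km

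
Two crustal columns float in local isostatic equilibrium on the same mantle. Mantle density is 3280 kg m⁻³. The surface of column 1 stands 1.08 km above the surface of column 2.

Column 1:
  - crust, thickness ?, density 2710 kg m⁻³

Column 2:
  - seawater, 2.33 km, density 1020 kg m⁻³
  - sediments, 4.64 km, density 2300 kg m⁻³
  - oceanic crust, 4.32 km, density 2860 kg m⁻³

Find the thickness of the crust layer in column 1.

Take the compensation level at the base of the deeper column (depth z_c below the surface of column 1) and equate Σ ρ_i t_i down to z_c; mantle fills any gap and the z_c terms cancel.
Column 1: x×2710 + (z_c − 0 − x)×3280
Column 2: 1.08×0 + 2.33×1020 + 4.64×2300 + 4.32×2860 + (z_c − 1.08 − 11.29)×3280
The z_c×3280 term appears on both sides and cancels. Collect the known terms of each column as K = Σ(ρt)_known − 3280 × (depth of known layers): K_1 = 0 − 3280×0 = 0; K_2 = 25403.8 − 3280×(1.08 + 11.29) = −15169.8.
Balance: K_1 − x×(3280 − 2710) = K_2, so x = (K_1 − K_2)/(3280 − 2710) = 15169.8/570 = 26.6 km.

26.6 km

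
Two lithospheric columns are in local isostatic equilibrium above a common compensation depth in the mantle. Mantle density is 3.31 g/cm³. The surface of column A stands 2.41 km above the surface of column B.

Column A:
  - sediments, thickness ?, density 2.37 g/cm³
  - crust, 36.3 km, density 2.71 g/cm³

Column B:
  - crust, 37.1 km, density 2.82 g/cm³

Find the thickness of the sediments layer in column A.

4.66 km

Take the compensation level at the base of the deeper column (depth z_c below the surface of column A) and equate Σ ρ_i t_i down to z_c; mantle fills any gap and the z_c terms cancel.
Column A: x×2.37 + 36.3×2.71 + (z_c − 36.3 − x)×3.31
Column B: 2.41×0 + 37.1×2.82 + (z_c − 2.41 − 37.1)×3.31
The z_c×3.31 term appears on both sides and cancels. Collect the known terms of each column as K = Σ(ρt)_known − 3.31 × (depth of known layers): K_A = 98.373 − 3.31×36.3 = −21.78; K_B = 104.622 − 3.31×(2.41 + 37.1) = −26.1561.
Balance: K_A − x×(3.31 − 2.37) = K_B, so x = (K_A − K_B)/(3.31 − 2.37) = 4.3761/0.94 = 4.66 km.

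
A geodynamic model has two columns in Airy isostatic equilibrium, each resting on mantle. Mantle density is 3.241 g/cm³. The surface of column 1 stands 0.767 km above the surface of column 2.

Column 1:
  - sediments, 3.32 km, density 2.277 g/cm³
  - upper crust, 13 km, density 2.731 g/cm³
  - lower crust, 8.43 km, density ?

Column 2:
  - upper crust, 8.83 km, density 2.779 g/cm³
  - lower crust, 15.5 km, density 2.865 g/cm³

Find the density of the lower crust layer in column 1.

Take the compensation level at the base of the deeper column (depth z_c below the surface of column 1) and equate Σ ρ_i t_i down to z_c; mantle fills any gap and the z_c terms cancel.
Column 1: 3.32×2.277 + 13×2.731 + 8.43×ρ + (z_c − 24.75)×3.241
Column 2: 0.767×0 + 8.83×2.779 + 15.5×2.865 + (z_c − 0.767 − 24.33)×3.241
The z_c×3.241 term appears on both sides and cancels. Collect the known terms of each column as K = Σ(ρt)_known − 3.241 × (depth of known layers): K_1 = 43.06264 − 3.241×24.75 = −37.15211; K_2 = 68.94607 − 3.241×(0.767 + 24.33) = −12.393307.
Balance: K_1 + 8.43×ρ = K_2, so ρ = (K_2 − K_1)/8.43 = 24.7588/8.43 = 2.94 g/cm³.

2.94 g/cm³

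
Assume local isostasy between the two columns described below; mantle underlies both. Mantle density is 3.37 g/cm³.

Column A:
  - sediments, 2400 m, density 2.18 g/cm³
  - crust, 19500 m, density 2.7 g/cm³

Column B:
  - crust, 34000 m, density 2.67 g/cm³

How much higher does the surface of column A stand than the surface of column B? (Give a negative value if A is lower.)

−2340 m

For any compensation level in the mantle, the mantle terms cancel and isostasy reduces to e = (Σt_A − Σt_B) − (Σ(ρt)_A − Σ(ρt)_B) / ρ_m.
Σt_A = 21900 m; Σt_B = 34000 m; Σ(ρt)_A = 57882; Σ(ρt)_B = 90780 (in m·g/cm³).
e = (21900 − 34000) − (57882 − 90780) / 3.37 = −2340 m.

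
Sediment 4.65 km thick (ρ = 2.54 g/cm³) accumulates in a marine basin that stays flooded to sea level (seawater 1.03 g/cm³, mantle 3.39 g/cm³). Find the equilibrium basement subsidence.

Submarine loading: the sediment displaces seawater, and the subsidence is in turn flooded, so s (ρ_m − ρ_w) = t (ρ_sed − ρ_w).
s = 4.65 km × (2.54 − 1.03) / (3.39 − 1.03) = 2.98 km.

2.98 km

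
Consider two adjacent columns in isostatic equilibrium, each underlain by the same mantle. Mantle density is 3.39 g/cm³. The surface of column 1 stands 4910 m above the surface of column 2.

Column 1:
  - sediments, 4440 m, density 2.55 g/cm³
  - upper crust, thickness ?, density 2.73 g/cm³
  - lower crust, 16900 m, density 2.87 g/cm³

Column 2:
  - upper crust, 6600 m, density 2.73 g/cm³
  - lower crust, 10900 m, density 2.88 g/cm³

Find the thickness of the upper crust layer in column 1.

21300 m

Take the compensation level at the base of the deeper column (depth z_c below the surface of column 1) and equate Σ ρ_i t_i down to z_c; mantle fills any gap and the z_c terms cancel.
Column 1: 4440×2.55 + x×2.73 + 16900×2.87 + (z_c − 21340 − x)×3.39
Column 2: 4910×0 + 6600×2.73 + 10900×2.88 + (z_c − 4910 − 17500)×3.39
The z_c×3.39 term appears on both sides and cancels. Collect the known terms of each column as K = Σ(ρt)_known − 3.39 × (depth of known layers): K_1 = 59825 − 3.39×21340 = −12517.6; K_2 = 49410 − 3.39×(4910 + 17500) = −26559.9.
Balance: K_1 − x×(3.39 − 2.73) = K_2, so x = (K_1 − K_2)/(3.39 − 2.73) = 14042.3/0.66 = 21300 m.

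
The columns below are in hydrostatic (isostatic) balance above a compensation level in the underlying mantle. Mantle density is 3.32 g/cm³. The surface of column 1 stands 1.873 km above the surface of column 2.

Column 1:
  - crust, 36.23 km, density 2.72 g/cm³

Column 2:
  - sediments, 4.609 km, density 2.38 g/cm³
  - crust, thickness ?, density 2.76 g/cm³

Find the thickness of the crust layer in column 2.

20 km

Take the compensation level at the base of the deeper column (depth z_c below the surface of column 1) and equate Σ ρ_i t_i down to z_c; mantle fills any gap and the z_c terms cancel.
Column 1: 36.23×2.72 + (z_c − 36.23)×3.32
Column 2: 1.873×0 + 4.609×2.38 + x×2.76 + (z_c − 1.873 − 4.609 − x)×3.32
The z_c×3.32 term appears on both sides and cancels. Collect the known terms of each column as K = Σ(ρt)_known − 3.32 × (depth of known layers): K_1 = 98.5456 − 3.32×36.23 = −21.738; K_2 = 10.96942 − 3.32×(1.873 + 4.609) = −10.55082.
Balance: K_1 = K_2 − x×(3.32 − 2.76), so x = (K_2 − K_1)/(3.32 − 2.76) = 11.1872/0.56 = 20 km.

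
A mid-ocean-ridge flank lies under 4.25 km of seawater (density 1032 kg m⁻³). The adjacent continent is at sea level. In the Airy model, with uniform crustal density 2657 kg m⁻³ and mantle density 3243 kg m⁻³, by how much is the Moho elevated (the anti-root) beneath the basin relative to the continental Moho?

Balancing pressure at the compensation depth: replacing crust with seawater at the top is compensated by replacing crust with mantle at the base: d (ρ_c − ρ_w) = a (ρ_m − ρ_c).
a = d (ρ_c − ρ_w)/(ρ_m − ρ_c) = 4.25 km × 1625/586 = 11.8 km.

11.8 km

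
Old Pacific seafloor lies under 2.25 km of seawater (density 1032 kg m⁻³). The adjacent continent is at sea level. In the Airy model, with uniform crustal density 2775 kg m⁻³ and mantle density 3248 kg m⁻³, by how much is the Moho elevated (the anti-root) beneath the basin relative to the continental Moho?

8.29 km

Balancing pressure at the compensation depth: replacing crust with seawater at the top is compensated by replacing crust with mantle at the base: d (ρ_c − ρ_w) = a (ρ_m − ρ_c).
a = d (ρ_c − ρ_w)/(ρ_m − ρ_c) = 2.25 km × 1743/473 = 8.29 km.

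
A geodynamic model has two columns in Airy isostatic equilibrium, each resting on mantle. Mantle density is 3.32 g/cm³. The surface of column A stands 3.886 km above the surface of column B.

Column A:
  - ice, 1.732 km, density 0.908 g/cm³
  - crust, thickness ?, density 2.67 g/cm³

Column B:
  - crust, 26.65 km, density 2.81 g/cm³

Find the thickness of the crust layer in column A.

34.3 km

Take the compensation level at the base of the deeper column (depth z_c below the surface of column A) and equate Σ ρ_i t_i down to z_c; mantle fills any gap and the z_c terms cancel.
Column A: 1.732×0.908 + x×2.67 + (z_c − 1.732 − x)×3.32
Column B: 3.886×0 + 26.65×2.81 + (z_c − 3.886 − 26.65)×3.32
The z_c×3.32 term appears on both sides and cancels. Collect the known terms of each column as K = Σ(ρt)_known − 3.32 × (depth of known layers): K_A = 1.572656 − 3.32×1.732 = −4.177584; K_B = 74.8865 − 3.32×(3.886 + 26.65) = −26.49302.
Balance: K_A − x×(3.32 − 2.67) = K_B, so x = (K_A − K_B)/(3.32 − 2.67) = 22.3154/0.65 = 34.3 km.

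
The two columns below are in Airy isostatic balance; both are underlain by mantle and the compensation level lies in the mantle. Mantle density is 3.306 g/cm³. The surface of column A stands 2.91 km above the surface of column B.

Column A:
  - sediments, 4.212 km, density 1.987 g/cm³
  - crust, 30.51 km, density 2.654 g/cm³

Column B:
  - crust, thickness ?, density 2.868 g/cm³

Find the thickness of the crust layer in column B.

36.1 km

Take the compensation level at the base of the deeper column (depth z_c below the surface of column A) and equate Σ ρ_i t_i down to z_c; mantle fills any gap and the z_c terms cancel.
Column A: 4.212×1.987 + 30.51×2.654 + (z_c − 34.722)×3.306
Column B: 2.91×0 + x×2.868 + (z_c − 2.91 − 0 − x)×3.306
The z_c×3.306 term appears on both sides and cancels. Collect the known terms of each column as K = Σ(ρt)_known − 3.306 × (depth of known layers): K_A = 89.342784 − 3.306×34.722 = −25.448148; K_B = 0 − 3.306×(2.91 + 0) = −9.62046.
Balance: K_A = K_B − x×(3.306 − 2.868), so x = (K_B − K_A)/(3.306 − 2.868) = 15.8277/0.438 = 36.1 km.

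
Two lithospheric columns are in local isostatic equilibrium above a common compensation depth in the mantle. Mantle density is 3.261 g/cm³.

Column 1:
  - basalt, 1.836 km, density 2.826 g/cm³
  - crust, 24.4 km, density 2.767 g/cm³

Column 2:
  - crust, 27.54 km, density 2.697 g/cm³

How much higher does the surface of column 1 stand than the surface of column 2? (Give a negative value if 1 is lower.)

For any compensation level in the mantle, the mantle terms cancel and isostasy reduces to e = (Σt_1 − Σt_2) − (Σ(ρt)_1 − Σ(ρt)_2) / ρ_m.
Σt_1 = 26.236 km; Σt_2 = 27.54 km; Σ(ρt)_1 = 72.703336; Σ(ρt)_2 = 74.27538 (in km·g/cm³).
e = (26.236 − 27.54) − (72.703336 − 74.27538) / 3.261 = −0.822 km.

−0.822 km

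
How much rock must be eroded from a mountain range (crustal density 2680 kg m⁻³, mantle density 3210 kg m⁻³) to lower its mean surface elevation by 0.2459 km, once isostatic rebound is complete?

1.49 km

Net drop Δ = e − u = e − e ρ_c/ρ_m = e (ρ_m − ρ_c)/ρ_m.
e = Δ ρ_m/(ρ_m − ρ_c) = 0.2459 km × 3210/530 = 1.49 km.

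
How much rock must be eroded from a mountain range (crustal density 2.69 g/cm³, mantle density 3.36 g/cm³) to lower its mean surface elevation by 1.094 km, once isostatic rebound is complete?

5.49 km

Net drop Δ = e − u = e − e ρ_c/ρ_m = e (ρ_m − ρ_c)/ρ_m.
e = Δ ρ_m/(ρ_m − ρ_c) = 1.094 km × 3.36/0.67 = 5.49 km.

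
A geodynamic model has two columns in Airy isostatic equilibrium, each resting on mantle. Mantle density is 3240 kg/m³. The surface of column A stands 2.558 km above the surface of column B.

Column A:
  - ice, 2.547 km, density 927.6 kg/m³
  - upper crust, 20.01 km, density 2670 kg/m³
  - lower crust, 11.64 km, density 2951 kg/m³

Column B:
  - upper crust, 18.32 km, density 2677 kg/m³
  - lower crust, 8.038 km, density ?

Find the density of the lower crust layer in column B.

Take the compensation level at the base of the deeper column (depth z_c below the surface of column A) and equate Σ ρ_i t_i down to z_c; mantle fills any gap and the z_c terms cancel.
Column A: 2.547×927.6 + 20.01×2670 + 11.64×2951 + (z_c − 34.197)×3240
Column B: 2.558×0 + 18.32×2677 + 8.038×ρ + (z_c − 2.558 − 26.358)×3240
The z_c×3240 term appears on both sides and cancels. Collect the known terms of each column as K = Σ(ρt)_known − 3240 × (depth of known layers): K_A = 90138.9372 − 3240×34.197 = −20659.3428; K_B = 49042.64 − 3240×(2.558 + 26.358) = −44645.2.
Balance: K_A = K_B + 8.038×ρ, so ρ = (K_A − K_B)/8.038 = 23985.9/8.038 = 2980 kg/m³.

2980 kg/m³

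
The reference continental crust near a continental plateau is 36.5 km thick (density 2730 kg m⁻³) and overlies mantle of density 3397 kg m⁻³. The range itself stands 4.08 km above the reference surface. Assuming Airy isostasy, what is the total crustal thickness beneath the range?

Root depth r = h ρ_c / (ρ_m − ρ_c) = 4.08 km × 2730 / 667 = 16.7 km.
Total thickness = T + h + r = 36.5 km + 4.08 km + 16.7 km = 57.3 km.

57.3 km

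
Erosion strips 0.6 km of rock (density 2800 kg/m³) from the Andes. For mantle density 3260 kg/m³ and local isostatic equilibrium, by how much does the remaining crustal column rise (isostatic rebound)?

0.515 km

Unloading: uplift u = e ρ_c/ρ_m = 0.6 km × 2800/3260 = 0.515 km.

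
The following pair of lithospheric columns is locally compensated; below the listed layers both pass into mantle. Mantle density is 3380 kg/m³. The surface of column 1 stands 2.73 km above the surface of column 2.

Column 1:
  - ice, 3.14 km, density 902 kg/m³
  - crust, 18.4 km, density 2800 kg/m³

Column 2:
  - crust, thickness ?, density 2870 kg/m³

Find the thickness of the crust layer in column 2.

18.1 km

Take the compensation level at the base of the deeper column (depth z_c below the surface of column 1) and equate Σ ρ_i t_i down to z_c; mantle fills any gap and the z_c terms cancel.
Column 1: 3.14×902 + 18.4×2800 + (z_c − 21.54)×3380
Column 2: 2.73×0 + x×2870 + (z_c − 2.73 − 0 − x)×3380
The z_c×3380 term appears on both sides and cancels. Collect the known terms of each column as K = Σ(ρt)_known − 3380 × (depth of known layers): K_1 = 54352.28 − 3380×21.54 = −18452.92; K_2 = 0 − 3380×(2.73 + 0) = −9227.4.
Balance: K_1 = K_2 − x×(3380 − 2870), so x = (K_2 − K_1)/(3380 − 2870) = 9225.52/510 = 18.1 km.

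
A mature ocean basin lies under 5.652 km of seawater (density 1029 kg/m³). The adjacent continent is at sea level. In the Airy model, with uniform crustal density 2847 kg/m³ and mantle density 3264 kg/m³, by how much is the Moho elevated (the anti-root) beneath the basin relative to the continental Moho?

24.6 km

Balancing pressure at the compensation depth: replacing crust with seawater at the top is compensated by replacing crust with mantle at the base: d (ρ_c − ρ_w) = a (ρ_m − ρ_c).
a = d (ρ_c − ρ_w)/(ρ_m − ρ_c) = 5.652 km × 1818/417 = 24.6 km.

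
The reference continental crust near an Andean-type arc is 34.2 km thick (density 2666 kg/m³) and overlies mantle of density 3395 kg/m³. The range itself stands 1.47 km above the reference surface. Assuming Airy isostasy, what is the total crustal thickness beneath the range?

Root depth r = h ρ_c / (ρ_m − ρ_c) = 1.47 km × 2666 / 729 = 5.376 km.
Total thickness = T + h + r = 34.2 km + 1.47 km + 5.376 km = 41 km.

41 km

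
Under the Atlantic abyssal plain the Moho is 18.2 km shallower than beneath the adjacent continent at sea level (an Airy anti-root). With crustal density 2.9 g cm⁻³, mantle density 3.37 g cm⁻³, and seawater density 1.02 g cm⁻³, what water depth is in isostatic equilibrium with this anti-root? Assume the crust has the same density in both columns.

4.55 km

Replacing a thickness d of crust by seawater at the top must be balanced by replacing crust with mantle at the base: d (ρ_c − ρ_w) = a (ρ_m − ρ_c).
d = a (ρ_m − ρ_c)/(ρ_c − ρ_w) = 18.2 km × 0.47/1.88 = 4.55 km.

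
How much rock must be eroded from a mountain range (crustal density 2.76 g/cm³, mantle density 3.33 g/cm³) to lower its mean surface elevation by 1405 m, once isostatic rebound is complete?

8210 m

Net drop Δ = e − u = e − e ρ_c/ρ_m = e (ρ_m − ρ_c)/ρ_m.
e = Δ ρ_m/(ρ_m − ρ_c) = 1405 m × 3.33/0.57 = 8210 m.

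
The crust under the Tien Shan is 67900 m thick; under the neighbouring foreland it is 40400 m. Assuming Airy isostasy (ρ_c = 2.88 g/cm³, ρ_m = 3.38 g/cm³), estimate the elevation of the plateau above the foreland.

4070 m

Excess crust Δ = 67900 m − 40400 m = 27500 m, split between elevation h and root r with h + r = Δ.
Airy balance ρ_c h = (ρ_m − ρ_c) r gives r = h ρ_c/(ρ_m − ρ_c), so h (1 + ρ_c/(ρ_m − ρ_c)) = Δ, i.e. h = Δ (ρ_m − ρ_c)/ρ_m.
h = 27500 m × 0.5/3.38 = 4070 m.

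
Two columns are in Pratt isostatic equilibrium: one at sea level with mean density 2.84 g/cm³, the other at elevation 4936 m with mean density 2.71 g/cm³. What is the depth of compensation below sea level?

ρ_ref D = ρ (D + h) → D (ρ_ref − ρ) = ρ h.
D = ρ h/(ρ_ref − ρ) = 2.71 × 4936 m/(2.84 − 2.71) = 103000 m.

103000 m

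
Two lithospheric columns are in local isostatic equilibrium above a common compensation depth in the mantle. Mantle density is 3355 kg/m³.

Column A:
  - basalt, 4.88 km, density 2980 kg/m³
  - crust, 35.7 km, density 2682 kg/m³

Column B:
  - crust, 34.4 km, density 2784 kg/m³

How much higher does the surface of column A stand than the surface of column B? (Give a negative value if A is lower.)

1.85 km

For any compensation level in the mantle, the mantle terms cancel and isostasy reduces to e = (Σt_A − Σt_B) − (Σ(ρt)_A − Σ(ρt)_B) / ρ_m.
Σt_A = 40.58 km; Σt_B = 34.4 km; Σ(ρt)_A = 110289.8; Σ(ρt)_B = 95769.6 (in km·kg/m³).
e = (40.58 − 34.4) − (110289.8 − 95769.6) / 3355 = 1.85 km.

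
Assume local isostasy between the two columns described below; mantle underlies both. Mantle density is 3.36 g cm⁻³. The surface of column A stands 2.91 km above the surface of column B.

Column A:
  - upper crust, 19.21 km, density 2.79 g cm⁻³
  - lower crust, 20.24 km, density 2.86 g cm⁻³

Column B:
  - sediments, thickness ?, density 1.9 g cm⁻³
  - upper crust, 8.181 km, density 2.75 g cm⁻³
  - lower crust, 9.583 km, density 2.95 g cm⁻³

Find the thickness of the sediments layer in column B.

1.63 km

Take the compensation level at the base of the deeper column (depth z_c below the surface of column A) and equate Σ ρ_i t_i down to z_c; mantle fills any gap and the z_c terms cancel.
Column A: 19.21×2.79 + 20.24×2.86 + (z_c − 39.45)×3.36
Column B: 2.91×0 + x×1.9 + 8.181×2.75 + 9.583×2.95 + (z_c − 2.91 − 17.764 − x)×3.36
The z_c×3.36 term appears on both sides and cancels. Collect the known terms of each column as K = Σ(ρt)_known − 3.36 × (depth of known layers): K_A = 111.4823 − 3.36×39.45 = −21.0697; K_B = 50.7676 − 3.36×(2.91 + 17.764) = −18.69704.
Balance: K_A = K_B − x×(3.36 − 1.9), so x = (K_B − K_A)/(3.36 − 1.9) = 2.37266/1.46 = 1.63 km.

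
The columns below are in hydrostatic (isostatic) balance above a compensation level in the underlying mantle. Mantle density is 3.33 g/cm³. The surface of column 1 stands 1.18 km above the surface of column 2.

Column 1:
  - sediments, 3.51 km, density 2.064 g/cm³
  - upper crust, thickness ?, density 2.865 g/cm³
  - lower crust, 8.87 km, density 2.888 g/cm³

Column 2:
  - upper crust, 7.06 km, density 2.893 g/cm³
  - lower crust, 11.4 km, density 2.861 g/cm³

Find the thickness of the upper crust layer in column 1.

Take the compensation level at the base of the deeper column (depth z_c below the surface of column 1) and equate Σ ρ_i t_i down to z_c; mantle fills any gap and the z_c terms cancel.
Column 1: 3.51×2.064 + x×2.865 + 8.87×2.888 + (z_c − 12.38 − x)×3.33
Column 2: 1.18×0 + 7.06×2.893 + 11.4×2.861 + (z_c − 1.18 − 18.46)×3.33
The z_c×3.33 term appears on both sides and cancels. Collect the known terms of each column as K = Σ(ρt)_known − 3.33 × (depth of known layers): K_1 = 32.8612 − 3.33×12.38 = −8.3642; K_2 = 53.03998 − 3.33×(1.18 + 18.46) = −12.36122.
Balance: K_1 − x×(3.33 − 2.865) = K_2, so x = (K_1 − K_2)/(3.33 − 2.865) = 3.99702/0.465 = 8.6 km.

8.6 km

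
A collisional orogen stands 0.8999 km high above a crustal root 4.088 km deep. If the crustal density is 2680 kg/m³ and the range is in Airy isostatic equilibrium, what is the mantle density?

3270 kg/m³

Airy balance: ρ_c h = (ρ_m − ρ_c) r → ρ_m = ρ_c (1 + h/r).
ρ_m = 2680 × (1 + 0.8999 km/4.088 km) = 3270 kg/m³.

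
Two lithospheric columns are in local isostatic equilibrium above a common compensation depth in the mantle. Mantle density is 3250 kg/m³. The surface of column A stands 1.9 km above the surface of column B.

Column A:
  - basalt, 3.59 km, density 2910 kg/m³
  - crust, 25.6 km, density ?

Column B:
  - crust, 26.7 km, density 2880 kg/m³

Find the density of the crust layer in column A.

Take the compensation level at the base of the deeper column (depth z_c below the surface of column A) and equate Σ ρ_i t_i down to z_c; mantle fills any gap and the z_c terms cancel.
Column A: 3.59×2910 + 25.6×ρ + (z_c − 29.19)×3250
Column B: 1.9×0 + 26.7×2880 + (z_c − 1.9 − 26.7)×3250
The z_c×3250 term appears on both sides and cancels. Collect the known terms of each column as K = Σ(ρt)_known − 3250 × (depth of known layers): K_A = 10446.9 − 3250×29.19 = −84420.6; K_B = 76896 − 3250×(1.9 + 26.7) = −16054.
Balance: K_A + 25.6×ρ = K_B, so ρ = (K_B − K_A)/25.6 = 68366.6/25.6 = 2670 kg/m³.

2670 kg/m³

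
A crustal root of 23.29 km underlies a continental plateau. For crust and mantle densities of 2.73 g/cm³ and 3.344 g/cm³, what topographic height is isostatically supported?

Balancing pressure at the compensation depth: ρ_c h = (ρ_m − ρ_c) r.
h = r (ρ_m − ρ_c) / ρ_c = 23.29 km × (3.344 − 2.73) / 2.73 = 5.24 km.

5.24 km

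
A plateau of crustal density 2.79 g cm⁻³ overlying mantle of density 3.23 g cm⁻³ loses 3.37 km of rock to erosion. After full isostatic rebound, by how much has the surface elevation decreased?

0.459 km

Rebound u = e ρ_c/ρ_m = 3.37 km × 2.79/3.23 = 2.911 km.
Net surface drop = e − u = 3.37 km − 2.911 km = e (ρ_m − ρ_c)/ρ_m = 0.459 km.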